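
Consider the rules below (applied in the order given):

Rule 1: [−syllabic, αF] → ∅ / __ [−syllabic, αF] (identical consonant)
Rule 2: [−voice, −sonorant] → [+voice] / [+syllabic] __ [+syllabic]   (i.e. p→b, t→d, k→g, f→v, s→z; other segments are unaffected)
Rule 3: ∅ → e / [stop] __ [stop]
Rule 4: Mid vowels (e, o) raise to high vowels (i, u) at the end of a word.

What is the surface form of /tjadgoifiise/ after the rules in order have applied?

tjadegoiviizi

Rule 1 (degemination): no segment meets the environment; /tjadgoifiise/ is unchanged.
Rule 2 (intervocalic voicing): /f/ is a voiceless obstruent between vowels /i/ and /i/, so it voices to [v]. /s/ is a voiceless obstruent between vowels /i/ and /e/, so it voices to [z]. /tjadgoifiise/ → tjadgoiviize.
Rule 3 (stop-cluster e-epenthesis): /d/ and /g/ form a stop–stop cluster, so [e] is inserted between them. /tjadgoiviize/ → tjadegoiviize.
Rule 4 (final vowel raising): /e/ is a mid vowel in word-final position, so it raises to [i]. /tjadegoiviize/ → tjadegoiviizi.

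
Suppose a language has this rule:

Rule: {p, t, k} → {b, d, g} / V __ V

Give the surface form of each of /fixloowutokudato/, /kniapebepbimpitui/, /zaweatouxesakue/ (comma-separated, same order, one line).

/fixloowutokudato/: /t/ is a voiceless stop between vowels /u/ and /o/, so it voices to [d]. /k/ is a voiceless stop between vowels /o/ and /u/, so it voices to [g]. /t/ is a voiceless stop between vowels /a/ and /o/, so it voices to [d]. → [fixloowudogudado].
/kniapebepbimpitui/: /p/ is a voiceless stop between vowels /a/ and /e/, so it voices to [b]. /t/ is a voiceless stop between vowels /i/ and /u/, so it voices to [d]. → [kniabebepbimpidui].
/zaweatouxesakue/: /t/ is a voiceless stop between vowels /a/ and /o/, so it voices to [d]. /k/ is a voiceless stop between vowels /a/ and /u/, so it voices to [g]. → [zaweadouxesague].

fixloowudogudado, kniabebepbimpidui, zaweadouxesague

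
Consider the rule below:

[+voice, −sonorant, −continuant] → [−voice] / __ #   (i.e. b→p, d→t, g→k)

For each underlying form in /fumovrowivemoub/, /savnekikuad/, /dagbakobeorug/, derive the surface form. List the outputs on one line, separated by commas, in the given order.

fumovrowivemoup, savnekikuat, dagbakobeoruk

/fumovrowivemoub/: /b/ is a voiced stop in word-final position, so it devoices to [p]. → [fumovrowivemoup].
/savnekikuad/: /d/ is a voiced stop in word-final position, so it devoices to [t]. → [savnekikuat].
/dagbakobeorug/: /g/ is a voiced stop in word-final position, so it devoices to [k]. → [dagbakobeoruk].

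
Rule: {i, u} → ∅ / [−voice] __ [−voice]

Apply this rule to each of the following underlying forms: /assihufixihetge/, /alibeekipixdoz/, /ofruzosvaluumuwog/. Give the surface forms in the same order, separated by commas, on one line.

/assihufixihetge/: /i/ is a high vowel flanked by voiceless consonants /s/ and /h/, so it deletes. /u/ is a high vowel flanked by voiceless consonants /h/ and /f/, so it deletes. /i/ is a high vowel flanked by voiceless consonants /f/ and /x/, so it deletes. /i/ is a high vowel flanked by voiceless consonants /x/ and /h/, so it deletes. → [asshfxhetge].
/alibeekipixdoz/: /i/ is a high vowel flanked by voiceless consonants /k/ and /p/, so it deletes. /i/ is a high vowel flanked by voiceless consonants /p/ and /x/, so it deletes. → [alibeekpxdoz].
/ofruzosvaluumuwog/: the rule's environment is not met; surfaces unchanged as [ofruzosvaluumuwog].

asshfxhetge, alibeekpxdoz, ofruzosvaluumuwog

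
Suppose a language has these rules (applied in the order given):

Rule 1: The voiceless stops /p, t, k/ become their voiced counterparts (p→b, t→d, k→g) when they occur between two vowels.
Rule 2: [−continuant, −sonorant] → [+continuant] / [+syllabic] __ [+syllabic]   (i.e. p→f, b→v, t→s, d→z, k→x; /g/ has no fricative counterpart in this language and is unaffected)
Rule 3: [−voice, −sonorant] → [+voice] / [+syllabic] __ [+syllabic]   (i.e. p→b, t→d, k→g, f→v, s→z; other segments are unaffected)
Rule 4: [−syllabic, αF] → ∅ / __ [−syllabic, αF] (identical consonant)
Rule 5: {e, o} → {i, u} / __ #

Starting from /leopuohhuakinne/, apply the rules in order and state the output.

leovuohuagini

Rule 1 (intervocalic voicing): /p/ is a voiceless stop between vowels /o/ and /u/, so it voices to [b]. /k/ is a voiceless stop between vowels /a/ and /i/, so it voices to [g]. /leopuohhuakinne/ → leobuohhuaginne.
Rule 2 (intervocalic spirantization): /b/ is a stop between vowels /o/ and /u/, so it spirantizes to the fricative [v]. /leobuohhuaginne/ → leovuohhuaginne.
Rule 3 (intervocalic voicing): no segment meets the environment; /leovuohhuaginne/ is unchanged.
Rule 4 (degemination): /hh/ is a geminate; the first /h/ deletes. /nn/ is a geminate; the first /n/ deletes. /leovuohhuaginne/ → leovuohuagine.
Rule 5 (final vowel raising): /e/ is a mid vowel in word-final position, so it raises to [i]. /leovuohuagine/ → leovuohuagini.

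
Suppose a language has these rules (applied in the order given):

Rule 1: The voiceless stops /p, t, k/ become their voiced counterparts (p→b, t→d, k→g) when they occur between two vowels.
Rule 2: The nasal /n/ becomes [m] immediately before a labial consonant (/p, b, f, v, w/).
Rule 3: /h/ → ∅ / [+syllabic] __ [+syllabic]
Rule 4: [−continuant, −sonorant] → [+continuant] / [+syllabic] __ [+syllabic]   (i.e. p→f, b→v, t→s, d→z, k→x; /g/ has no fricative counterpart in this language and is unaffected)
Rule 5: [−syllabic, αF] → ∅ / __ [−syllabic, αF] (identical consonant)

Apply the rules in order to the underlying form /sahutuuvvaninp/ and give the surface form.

Rule 1 (intervocalic voicing): /t/ is a voiceless stop between vowels /u/ and /u/, so it voices to [d]. /sahutuuvvaninp/ → sahuduuvvaninp.
Rule 2 (nasal place assimilation): /n/ precedes the labial consonant /p/, so it assimilates in place to [m]. /sahuduuvvaninp/ → sahuduuvvanimp.
Rule 3 (intervocalic h-deletion): /h/ occurs between vowels /a/ and /u/, so it deletes. /sahuduuvvanimp/ → sauduuvvanimp.
Rule 4 (intervocalic spirantization): /d/ is a stop between vowels /u/ and /u/, so it spirantizes to the fricative [z]. /sauduuvvanimp/ → sauzuuvvanimp.
Rule 5 (degemination): /vv/ is a geminate; the first /v/ deletes. /sauzuuvvanimp/ → sauzuuvanimp.

sauzuuvanimp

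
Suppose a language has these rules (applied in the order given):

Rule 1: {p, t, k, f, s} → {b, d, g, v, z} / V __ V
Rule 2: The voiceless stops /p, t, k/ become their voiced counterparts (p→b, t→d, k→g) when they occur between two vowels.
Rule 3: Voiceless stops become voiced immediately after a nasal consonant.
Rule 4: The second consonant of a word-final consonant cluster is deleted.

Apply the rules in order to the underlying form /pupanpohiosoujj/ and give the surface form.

Rule 1 (intervocalic voicing): /p/ is a voiceless obstruent between vowels /u/ and /a/, so it voices to [b]. /s/ is a voiceless obstruent between vowels /o/ and /o/, so it voices to [z]. /pupanpohiosoujj/ → pubanpohiozoujj.
Rule 2 (intervocalic voicing): no segment meets the environment; /pubanpohiozoujj/ is unchanged.
Rule 3 (post-nasal voicing): /p/ is a voiceless stop immediately after the nasal /n/, so it voices to [b]. /pubanpohiozoujj/ → pubanbohiozoujj.
Rule 4 (final cluster simplification): /j/ is the second consonant of a word-final cluster /jj/, so it deletes. /pubanbohiozoujj/ → pubanbohiozouj.

pubanbohiozouj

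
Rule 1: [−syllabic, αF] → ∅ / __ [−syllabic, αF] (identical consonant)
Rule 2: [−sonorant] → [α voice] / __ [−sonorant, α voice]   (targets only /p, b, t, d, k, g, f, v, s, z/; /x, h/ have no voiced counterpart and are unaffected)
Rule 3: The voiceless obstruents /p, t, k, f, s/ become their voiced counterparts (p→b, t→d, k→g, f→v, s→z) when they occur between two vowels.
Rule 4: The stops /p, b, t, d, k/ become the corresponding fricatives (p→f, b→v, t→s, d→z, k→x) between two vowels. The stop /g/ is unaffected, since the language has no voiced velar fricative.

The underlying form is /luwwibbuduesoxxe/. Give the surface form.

luwivuzuezoxe

Rule 1 (degemination): /ww/ is a geminate; the first /w/ deletes. /bb/ is a geminate; the first /b/ deletes. /xx/ is a geminate; the first /x/ deletes. /luwwibbuduesoxxe/ → luwibuduesoxe.
Rule 2 (regressive voicing assimilation): no segment meets the environment; /luwibuduesoxe/ is unchanged.
Rule 3 (intervocalic voicing): /s/ is a voiceless obstruent between vowels /e/ and /o/, so it voices to [z]. /luwibuduesoxe/ → luwibuduezoxe.
Rule 4 (intervocalic spirantization): /b/ is a stop between vowels /i/ and /u/, so it spirantizes to the fricative [v]. /d/ is a stop between vowels /u/ and /u/, so it spirantizes to the fricative [z]. /luwibuduezoxe/ → luwivuzuezoxe.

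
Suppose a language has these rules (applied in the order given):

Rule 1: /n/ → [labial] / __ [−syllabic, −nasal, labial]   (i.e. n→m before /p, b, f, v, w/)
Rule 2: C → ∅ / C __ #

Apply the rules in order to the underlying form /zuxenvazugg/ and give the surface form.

zuxemvazug

Rule 1 (nasal place assimilation): /n/ precedes the labial consonant /v/, so it assimilates in place to [m]. /zuxenvazugg/ → zuxemvazugg.
Rule 2 (final cluster simplification): /g/ is the second consonant of a word-final cluster /gg/, so it deletes. /zuxemvazugg/ → zuxemvazug.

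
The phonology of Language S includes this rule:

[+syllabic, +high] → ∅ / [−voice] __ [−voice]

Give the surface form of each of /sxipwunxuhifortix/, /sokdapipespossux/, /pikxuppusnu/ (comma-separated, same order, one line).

/sxipwunxuhifortix/: /i/ is a high vowel flanked by voiceless consonants /x/ and /p/, so it deletes. /u/ is a high vowel flanked by voiceless consonants /x/ and /h/, so it deletes. /i/ is a high vowel flanked by voiceless consonants /h/ and /f/, so it deletes. /i/ is a high vowel flanked by voiceless consonants /t/ and /x/, so it deletes. → [sxpwunxhfortx].
/sokdapipespossux/: /i/ is a high vowel flanked by voiceless consonants /p/ and /p/, so it deletes. /u/ is a high vowel flanked by voiceless consonants /s/ and /x/, so it deletes. → [sokdappespossx].
/pikxuppusnu/: /i/ is a high vowel flanked by voiceless consonants /p/ and /k/, so it deletes. /u/ is a high vowel flanked by voiceless consonants /x/ and /p/, so it deletes. /u/ is a high vowel flanked by voiceless consonants /p/ and /s/, so it deletes. → [pkxppsnu].

sxpwunxhfortx, sokdappespossx, pkxppsnu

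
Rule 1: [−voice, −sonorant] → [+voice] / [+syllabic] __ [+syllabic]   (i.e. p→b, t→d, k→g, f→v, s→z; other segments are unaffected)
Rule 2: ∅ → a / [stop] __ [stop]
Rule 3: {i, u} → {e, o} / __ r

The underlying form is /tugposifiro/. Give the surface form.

Rule 1 (intervocalic voicing): /s/ is a voiceless obstruent between vowels /o/ and /i/, so it voices to [z]. /f/ is a voiceless obstruent between vowels /i/ and /i/, so it voices to [v]. /tugposifiro/ → tugpoziviro.
Rule 2 (stop-cluster a-epenthesis): /g/ and /p/ form a stop–stop cluster, so [a] is inserted between them. /tugpoziviro/ → tugapoziviro.
Rule 3 (pre-rhotic lowering): /i/ is a high vowel immediately before /r/, so it lowers to [e]. /tugapoziviro/ → tugapozivero.

tugapozivero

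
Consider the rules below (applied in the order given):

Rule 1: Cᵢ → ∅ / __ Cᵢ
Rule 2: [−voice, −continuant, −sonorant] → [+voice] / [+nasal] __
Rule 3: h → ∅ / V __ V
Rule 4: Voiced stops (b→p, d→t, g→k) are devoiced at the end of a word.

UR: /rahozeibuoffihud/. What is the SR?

raozeibuofiut

Rule 1 (degemination): /ff/ is a geminate; the first /f/ deletes. /rahozeibuoffihud/ → rahozeibuofihud.
Rule 2 (post-nasal voicing): no segment meets the environment; /rahozeibuofihud/ is unchanged.
Rule 3 (intervocalic h-deletion): /h/ occurs between vowels /a/ and /o/, so it deletes. /h/ occurs between vowels /i/ and /u/, so it deletes. /rahozeibuofihud/ → raozeibuofiud.
Rule 4 (final devoicing): /d/ is a voiced stop in word-final position, so it devoices to [t]. /raozeibuofiud/ → raozeibuofiut.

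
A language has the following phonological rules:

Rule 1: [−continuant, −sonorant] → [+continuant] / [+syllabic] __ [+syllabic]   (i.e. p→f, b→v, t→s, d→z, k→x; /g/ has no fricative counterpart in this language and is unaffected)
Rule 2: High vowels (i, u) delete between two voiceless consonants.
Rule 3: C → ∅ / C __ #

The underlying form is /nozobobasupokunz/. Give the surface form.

nozovovasfoxun

Rule 1 (intervocalic spirantization): /b/ is a stop between vowels /o/ and /o/, so it spirantizes to the fricative [v]. /b/ is a stop between vowels /o/ and /a/, so it spirantizes to the fricative [v]. /p/ is a stop between vowels /u/ and /o/, so it spirantizes to the fricative [f]. /k/ is a stop between vowels /o/ and /u/, so it spirantizes to the fricative [x]. /nozobobasupokunz/ → nozovovasufoxunz.
Rule 2 (high vowel syncope): /u/ is a high vowel flanked by voiceless consonants /s/ and /f/, so it deletes. /nozovovasufoxunz/ → nozovovasfoxunz.
Rule 3 (final cluster simplification): /z/ is the second consonant of a word-final cluster /nz/, so it deletes. /nozovovasfoxunz/ → nozovovasfoxun.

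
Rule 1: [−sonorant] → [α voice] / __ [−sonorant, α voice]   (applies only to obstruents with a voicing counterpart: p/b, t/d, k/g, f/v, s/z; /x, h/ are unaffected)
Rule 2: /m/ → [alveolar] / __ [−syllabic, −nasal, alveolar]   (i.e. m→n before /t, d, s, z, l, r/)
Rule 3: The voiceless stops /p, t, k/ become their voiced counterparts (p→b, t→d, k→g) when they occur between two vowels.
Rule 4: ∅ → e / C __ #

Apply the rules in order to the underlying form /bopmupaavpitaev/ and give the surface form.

Rule 1 (regressive voicing assimilation): /v/ precedes the voiceless obstruent /p/, so it devoices to [f] by assimilation. /bopmupaavpitaev/ → bopmupaafpitaev.
Rule 2 (nasal place assimilation): no segment meets the environment; /bopmupaafpitaev/ is unchanged.
Rule 3 (intervocalic voicing): /p/ is a voiceless stop between vowels /u/ and /a/, so it voices to [b]. /t/ is a voiceless stop between vowels /i/ and /a/, so it voices to [d]. /bopmupaafpitaev/ → bopmubaafpidaev.
Rule 4 (final e-epenthesis): the form ends in the consonant /v/, so [e] is inserted word-finally. /bopmubaafpidaev/ → bopmubaafpidaeve.

bopmubaafpidaeve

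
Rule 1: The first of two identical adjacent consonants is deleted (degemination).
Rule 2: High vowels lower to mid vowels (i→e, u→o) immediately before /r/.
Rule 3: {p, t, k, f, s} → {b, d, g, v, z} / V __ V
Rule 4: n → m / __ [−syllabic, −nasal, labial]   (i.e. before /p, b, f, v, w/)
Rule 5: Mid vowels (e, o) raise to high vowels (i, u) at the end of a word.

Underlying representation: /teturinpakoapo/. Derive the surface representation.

Rule 1 (degemination): no segment meets the environment; /teturinpakoapo/ is unchanged.
Rule 2 (pre-rhotic lowering): /u/ is a high vowel immediately before /r/, so it lowers to [o]. /teturinpakoapo/ → tetorinpakoapo.
Rule 3 (intervocalic voicing): /t/ is a voiceless obstruent between vowels /e/ and /o/, so it voices to [d]. /k/ is a voiceless obstruent between vowels /a/ and /o/, so it voices to [g]. /p/ is a voiceless obstruent between vowels /a/ and /o/, so it voices to [b]. /tetorinpakoapo/ → tedorinpagoabo.
Rule 4 (nasal place assimilation): /n/ precedes the labial consonant /p/, so it assimilates in place to [m]. /tedorinpagoabo/ → tedorimpagoabo.
Rule 5 (final vowel raising): /o/ is a mid vowel in word-final position, so it raises to [u]. /tedorimpagoabo/ → tedorimpagoabu.

tedorimpagoabu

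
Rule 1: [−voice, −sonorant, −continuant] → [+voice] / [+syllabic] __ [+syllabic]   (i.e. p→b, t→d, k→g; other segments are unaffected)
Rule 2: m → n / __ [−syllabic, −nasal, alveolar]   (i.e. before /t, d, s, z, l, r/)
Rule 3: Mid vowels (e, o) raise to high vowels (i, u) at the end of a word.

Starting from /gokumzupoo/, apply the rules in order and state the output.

Rule 1 (intervocalic voicing): /k/ is a voiceless stop between vowels /o/ and /u/, so it voices to [g]. /p/ is a voiceless stop between vowels /u/ and /o/, so it voices to [b]. /gokumzupoo/ → gogumzuboo.
Rule 2 (nasal place assimilation): /m/ precedes the alveolar consonant /z/, so it assimilates in place to [n]. /gogumzuboo/ → gogunzuboo.
Rule 3 (final vowel raising): /o/ is a mid vowel in word-final position, so it raises to [u]. /gogunzuboo/ → gogunzubou.

gogunzubou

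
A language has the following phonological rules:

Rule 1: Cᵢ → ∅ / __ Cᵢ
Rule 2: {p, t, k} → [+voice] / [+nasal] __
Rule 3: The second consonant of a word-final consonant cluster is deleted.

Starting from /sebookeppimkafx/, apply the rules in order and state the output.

sebookepimgaf

Rule 1 (degemination): /pp/ is a geminate; the first /p/ deletes. /sebookeppimkafx/ → sebookepimkafx.
Rule 2 (post-nasal voicing): /k/ is a voiceless stop immediately after the nasal /m/, so it voices to [g]. /sebookepimkafx/ → sebookepimgafx.
Rule 3 (final cluster simplification): /x/ is the second consonant of a word-final cluster /fx/, so it deletes. /sebookepimgafx/ → sebookepimgaf.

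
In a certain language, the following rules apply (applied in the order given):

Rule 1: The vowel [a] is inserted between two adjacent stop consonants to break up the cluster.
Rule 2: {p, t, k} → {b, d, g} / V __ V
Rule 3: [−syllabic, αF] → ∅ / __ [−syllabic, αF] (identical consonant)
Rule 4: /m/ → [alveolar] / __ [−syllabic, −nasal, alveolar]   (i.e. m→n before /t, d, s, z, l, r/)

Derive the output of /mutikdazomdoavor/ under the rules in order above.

mudigadazondoavor

Rule 1 (stop-cluster a-epenthesis): /k/ and /d/ form a stop–stop cluster, so [a] is inserted between them. /mutikdazomdoavor/ → mutikadazomdoavor.
Rule 2 (intervocalic voicing): /t/ is a voiceless stop between vowels /u/ and /i/, so it voices to [d]. /k/ is a voiceless stop between vowels /i/ and /a/, so it voices to [g]. /mutikadazomdoavor/ → mudigadazomdoavor.
Rule 3 (degemination): no segment meets the environment; /mudigadazomdoavor/ is unchanged.
Rule 4 (nasal place assimilation): /m/ precedes the alveolar consonant /d/, so it assimilates in place to [n]. /mudigadazomdoavor/ → mudigadazondoavor.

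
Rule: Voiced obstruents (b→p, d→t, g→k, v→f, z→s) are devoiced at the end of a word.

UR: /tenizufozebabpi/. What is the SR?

No segment of /tenizufozebabpi/ meets the structural description of the rule, so the form surfaces unchanged.

tenizufozebabpi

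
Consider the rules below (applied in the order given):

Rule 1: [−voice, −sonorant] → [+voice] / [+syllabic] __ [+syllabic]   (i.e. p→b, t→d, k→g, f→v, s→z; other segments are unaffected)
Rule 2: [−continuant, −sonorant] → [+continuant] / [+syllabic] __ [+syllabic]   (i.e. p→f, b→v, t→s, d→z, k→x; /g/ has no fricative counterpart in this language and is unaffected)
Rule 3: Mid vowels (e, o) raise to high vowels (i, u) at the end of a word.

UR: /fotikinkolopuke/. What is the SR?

foziginkolovugi

Rule 1 (intervocalic voicing): /t/ is a voiceless obstruent between vowels /o/ and /i/, so it voices to [d]. /k/ is a voiceless obstruent between vowels /i/ and /i/, so it voices to [g]. /p/ is a voiceless obstruent between vowels /o/ and /u/, so it voices to [b]. /k/ is a voiceless obstruent between vowels /u/ and /e/, so it voices to [g]. /fotikinkolopuke/ → fodiginkolobuge.
Rule 2 (intervocalic spirantization): /d/ is a stop between vowels /o/ and /i/, so it spirantizes to the fricative [z]. /b/ is a stop between vowels /o/ and /u/, so it spirantizes to the fricative [v]. /fodiginkolobuge/ → foziginkolovuge.
Rule 3 (final vowel raising): /e/ is a mid vowel in word-final position, so it raises to [i]. /foziginkolovuge/ → foziginkolovugi.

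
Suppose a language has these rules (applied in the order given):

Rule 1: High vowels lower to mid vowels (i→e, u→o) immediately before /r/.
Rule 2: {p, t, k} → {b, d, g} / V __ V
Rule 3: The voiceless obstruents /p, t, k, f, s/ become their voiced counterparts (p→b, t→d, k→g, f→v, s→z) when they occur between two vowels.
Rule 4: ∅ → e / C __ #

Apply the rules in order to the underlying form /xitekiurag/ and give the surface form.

Rule 1 (pre-rhotic lowering): /u/ is a high vowel immediately before /r/, so it lowers to [o]. /xitekiurag/ → xitekiorag.
Rule 2 (intervocalic voicing): /t/ is a voiceless stop between vowels /i/ and /e/, so it voices to [d]. /k/ is a voiceless stop between vowels /e/ and /i/, so it voices to [g]. /xitekiorag/ → xidegiorag.
Rule 3 (intervocalic voicing): no segment meets the environment; /xidegiorag/ is unchanged.
Rule 4 (final e-epenthesis): the form ends in the consonant /g/, so [e] is inserted word-finally. /xidegiorag/ → xidegiorage.

xidegiorage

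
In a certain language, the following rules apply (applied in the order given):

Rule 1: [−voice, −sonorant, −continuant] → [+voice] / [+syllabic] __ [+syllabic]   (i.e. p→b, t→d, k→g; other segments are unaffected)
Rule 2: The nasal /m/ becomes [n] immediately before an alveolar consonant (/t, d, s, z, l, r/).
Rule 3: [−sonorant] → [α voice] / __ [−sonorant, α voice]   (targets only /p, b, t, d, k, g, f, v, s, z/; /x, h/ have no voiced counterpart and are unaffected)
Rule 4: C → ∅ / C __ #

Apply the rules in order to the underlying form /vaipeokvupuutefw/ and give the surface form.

Rule 1 (intervocalic voicing): /p/ is a voiceless stop between vowels /i/ and /e/, so it voices to [b]. /p/ is a voiceless stop between vowels /u/ and /u/, so it voices to [b]. /t/ is a voiceless stop between vowels /u/ and /e/, so it voices to [d]. /vaipeokvupuutefw/ → vaibeokvubuudefw.
Rule 2 (nasal place assimilation): no segment meets the environment; /vaibeokvubuudefw/ is unchanged.
Rule 3 (regressive voicing assimilation): /k/ precedes the voiced obstruent /v/, so it voices to [g] by assimilation. /vaibeokvubuudefw/ → vaibeogvubuudefw.
Rule 4 (final cluster simplification): /w/ is the second consonant of a word-final cluster /fw/, so it deletes. /vaibeogvubuudefw/ → vaibeogvubuudef.

vaibeogvubuudef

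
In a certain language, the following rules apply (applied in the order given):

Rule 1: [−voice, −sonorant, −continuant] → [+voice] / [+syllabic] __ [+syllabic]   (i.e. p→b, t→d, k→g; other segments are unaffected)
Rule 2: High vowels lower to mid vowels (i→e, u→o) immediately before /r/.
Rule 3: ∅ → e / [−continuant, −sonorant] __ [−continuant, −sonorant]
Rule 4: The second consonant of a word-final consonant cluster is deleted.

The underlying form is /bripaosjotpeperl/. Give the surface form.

bribaosjotepeber

Rule 1 (intervocalic voicing): /p/ is a voiceless stop between vowels /i/ and /a/, so it voices to [b]. /p/ is a voiceless stop between vowels /e/ and /e/, so it voices to [b]. /bripaosjotpeperl/ → bribaosjotpeberl.
Rule 2 (pre-rhotic lowering): no segment meets the environment; /bribaosjotpeberl/ is unchanged.
Rule 3 (stop-cluster e-epenthesis): /t/ and /p/ form a stop–stop cluster, so [e] is inserted between them. /bribaosjotpeberl/ → bribaosjotepeberl.
Rule 4 (final cluster simplification): /l/ is the second consonant of a word-final cluster /rl/, so it deletes. /bribaosjotepeberl/ → bribaosjotepeber.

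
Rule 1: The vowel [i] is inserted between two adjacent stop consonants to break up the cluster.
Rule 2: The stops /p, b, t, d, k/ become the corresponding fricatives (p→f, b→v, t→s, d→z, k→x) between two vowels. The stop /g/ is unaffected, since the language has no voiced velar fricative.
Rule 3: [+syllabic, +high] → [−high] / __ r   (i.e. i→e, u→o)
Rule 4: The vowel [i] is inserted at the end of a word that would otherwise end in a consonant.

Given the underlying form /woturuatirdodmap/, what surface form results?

Rule 1 (stop-cluster i-epenthesis): no segment meets the environment; /woturuatirdodmap/ is unchanged.
Rule 2 (intervocalic spirantization): /t/ is a stop between vowels /o/ and /u/, so it spirantizes to the fricative [s]. /t/ is a stop between vowels /a/ and /i/, so it spirantizes to the fricative [s]. /woturuatirdodmap/ → wosuruasirdodmap.
Rule 3 (pre-rhotic lowering): /u/ is a high vowel immediately before /r/, so it lowers to [o]. /i/ is a high vowel immediately before /r/, so it lowers to [e]. /wosuruasirdodmap/ → wosoruaserdodmap.
Rule 4 (final i-epenthesis): the form ends in the consonant /p/, so [i] is inserted word-finally. /wosoruaserdodmap/ → wosoruaserdodmapi.

wosoruaserdodmapi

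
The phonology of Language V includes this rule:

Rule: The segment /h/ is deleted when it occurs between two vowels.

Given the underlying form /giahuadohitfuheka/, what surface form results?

/h/ occurs between vowels /a/ and /u/, so it deletes.
/h/ occurs between vowels /o/ and /i/, so it deletes.
/h/ occurs between vowels /u/ and /e/, so it deletes.
Surface form: [giauadoitfueka].

giauadoitfueka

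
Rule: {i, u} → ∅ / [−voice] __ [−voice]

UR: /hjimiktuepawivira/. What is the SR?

No segment of /hjimiktuepawivira/ meets the structural description of the rule, so the form surfaces unchanged.

hjimiktuepawivira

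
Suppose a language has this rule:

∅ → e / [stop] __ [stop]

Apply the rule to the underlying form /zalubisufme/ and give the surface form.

No segment of /zalubisufme/ meets the structural description of the rule, so the form surfaces unchanged.

zalubisufme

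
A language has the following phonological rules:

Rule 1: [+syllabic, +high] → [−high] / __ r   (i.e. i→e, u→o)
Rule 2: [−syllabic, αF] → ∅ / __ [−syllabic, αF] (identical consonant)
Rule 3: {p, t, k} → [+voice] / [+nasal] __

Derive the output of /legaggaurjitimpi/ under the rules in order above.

legagaorjitimbi

Rule 1 (pre-rhotic lowering): /u/ is a high vowel immediately before /r/, so it lowers to [o]. /legaggaurjitimpi/ → legaggaorjitimpi.
Rule 2 (degemination): /gg/ is a geminate; the first /g/ deletes. /legaggaorjitimpi/ → legagaorjitimpi.
Rule 3 (post-nasal voicing): /p/ is a voiceless stop immediately after the nasal /m/, so it voices to [b]. /legagaorjitimpi/ → legagaorjitimbi.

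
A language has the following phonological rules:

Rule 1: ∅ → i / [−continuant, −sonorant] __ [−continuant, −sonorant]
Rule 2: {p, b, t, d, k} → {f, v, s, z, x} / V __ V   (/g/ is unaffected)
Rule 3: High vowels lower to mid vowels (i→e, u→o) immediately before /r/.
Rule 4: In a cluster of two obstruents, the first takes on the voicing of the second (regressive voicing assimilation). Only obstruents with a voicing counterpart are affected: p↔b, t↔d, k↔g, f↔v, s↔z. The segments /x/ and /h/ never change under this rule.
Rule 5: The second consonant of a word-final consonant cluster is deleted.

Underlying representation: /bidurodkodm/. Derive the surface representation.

bizorozixod

Rule 1 (stop-cluster i-epenthesis): /d/ and /k/ form a stop–stop cluster, so [i] is inserted between them. /bidurodkodm/ → bidurodikodm.
Rule 2 (intervocalic spirantization): /d/ is a stop between vowels /i/ and /u/, so it spirantizes to the fricative [z]. /d/ is a stop between vowels /o/ and /i/, so it spirantizes to the fricative [z]. /k/ is a stop between vowels /i/ and /o/, so it spirantizes to the fricative [x]. /bidurodikodm/ → bizurozixodm.
Rule 3 (pre-rhotic lowering): /u/ is a high vowel immediately before /r/, so it lowers to [o]. /bizurozixodm/ → bizorozixodm.
Rule 4 (regressive voicing assimilation): no segment meets the environment; /bizorozixodm/ is unchanged.
Rule 5 (final cluster simplification): /m/ is the second consonant of a word-final cluster /dm/, so it deletes. /bizorozixodm/ → bizorozixod.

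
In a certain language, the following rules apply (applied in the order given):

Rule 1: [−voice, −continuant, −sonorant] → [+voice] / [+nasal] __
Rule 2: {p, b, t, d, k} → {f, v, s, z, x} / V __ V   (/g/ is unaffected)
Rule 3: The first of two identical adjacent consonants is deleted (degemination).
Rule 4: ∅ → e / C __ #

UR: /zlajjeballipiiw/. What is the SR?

Rule 1 (post-nasal voicing): no segment meets the environment; /zlajjeballipiiw/ is unchanged.
Rule 2 (intervocalic spirantization): /b/ is a stop between vowels /e/ and /a/, so it spirantizes to the fricative [v]. /p/ is a stop between vowels /i/ and /i/, so it spirantizes to the fricative [f]. /zlajjeballipiiw/ → zlajjevallifiiw.
Rule 3 (degemination): /jj/ is a geminate; the first /j/ deletes. /ll/ is a geminate; the first /l/ deletes. /zlajjevallifiiw/ → zlajevalifiiw.
Rule 4 (final e-epenthesis): the form ends in the consonant /w/, so [e] is inserted word-finally. /zlajevalifiiw/ → zlajevalifiiwe.

zlajevalifiiwe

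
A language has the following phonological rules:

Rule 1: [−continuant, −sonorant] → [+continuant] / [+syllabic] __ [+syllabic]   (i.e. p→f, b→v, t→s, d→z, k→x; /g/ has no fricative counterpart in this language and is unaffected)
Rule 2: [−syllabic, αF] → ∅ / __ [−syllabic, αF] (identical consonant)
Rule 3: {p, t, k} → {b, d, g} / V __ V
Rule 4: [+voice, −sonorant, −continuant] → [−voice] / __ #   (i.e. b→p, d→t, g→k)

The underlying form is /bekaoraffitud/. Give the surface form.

bexaorafisut

Rule 1 (intervocalic spirantization): /k/ is a stop between vowels /e/ and /a/, so it spirantizes to the fricative [x]. /t/ is a stop between vowels /i/ and /u/, so it spirantizes to the fricative [s]. /bekaoraffitud/ → bexaoraffisud.
Rule 2 (degemination): /ff/ is a geminate; the first /f/ deletes. /bexaoraffisud/ → bexaorafisud.
Rule 3 (intervocalic voicing): no segment meets the environment; /bexaorafisud/ is unchanged.
Rule 4 (final devoicing): /d/ is a voiced stop in word-final position, so it devoices to [t]. /bexaorafisud/ → bexaorafisut.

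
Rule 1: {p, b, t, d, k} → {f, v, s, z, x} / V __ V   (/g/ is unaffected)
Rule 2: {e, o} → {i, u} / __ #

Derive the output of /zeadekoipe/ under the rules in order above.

Rule 1 (intervocalic spirantization): /d/ is a stop between vowels /a/ and /e/, so it spirantizes to the fricative [z]. /k/ is a stop between vowels /e/ and /o/, so it spirantizes to the fricative [x]. /p/ is a stop between vowels /i/ and /e/, so it spirantizes to the fricative [f]. /zeadekoipe/ → zeazexoife.
Rule 2 (final vowel raising): /e/ is a mid vowel in word-final position, so it raises to [i]. /zeazexoife/ → zeazexoifi.

zeazexoifi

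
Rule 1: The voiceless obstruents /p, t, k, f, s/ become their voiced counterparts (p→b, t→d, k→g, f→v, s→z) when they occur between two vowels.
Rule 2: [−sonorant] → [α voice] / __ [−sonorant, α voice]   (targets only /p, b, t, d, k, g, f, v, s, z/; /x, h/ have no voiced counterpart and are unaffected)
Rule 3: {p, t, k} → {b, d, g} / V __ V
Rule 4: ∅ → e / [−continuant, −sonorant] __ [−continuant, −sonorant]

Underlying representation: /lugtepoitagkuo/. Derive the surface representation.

Rule 1 (intervocalic voicing): /p/ is a voiceless obstruent between vowels /e/ and /o/, so it voices to [b]. /t/ is a voiceless obstruent between vowels /i/ and /a/, so it voices to [d]. /lugtepoitagkuo/ → lugteboidagkuo.
Rule 2 (regressive voicing assimilation): /g/ precedes the voiceless obstruent /t/, so it devoices to [k] by assimilation. /g/ precedes the voiceless obstruent /k/, so it devoices to [k] by assimilation. /lugteboidagkuo/ → lukteboidakkuo.
Rule 3 (intervocalic voicing): no segment meets the environment; /lukteboidakkuo/ is unchanged.
Rule 4 (stop-cluster e-epenthesis): /k/ and /t/ form a stop–stop cluster, so [e] is inserted between them. /k/ and /k/ form a stop–stop cluster, so [e] is inserted between them. /lukteboidakkuo/ → luketeboidakekuo.

luketeboidakekuo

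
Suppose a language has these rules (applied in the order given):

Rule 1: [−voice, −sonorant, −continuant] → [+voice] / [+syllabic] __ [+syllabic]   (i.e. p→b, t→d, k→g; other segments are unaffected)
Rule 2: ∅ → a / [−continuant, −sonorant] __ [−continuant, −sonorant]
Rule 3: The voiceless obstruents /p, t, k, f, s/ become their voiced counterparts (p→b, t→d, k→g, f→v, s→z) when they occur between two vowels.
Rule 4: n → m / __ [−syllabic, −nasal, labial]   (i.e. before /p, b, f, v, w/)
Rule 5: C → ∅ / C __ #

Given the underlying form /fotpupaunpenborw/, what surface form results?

Rule 1 (intervocalic voicing): /p/ is a voiceless stop between vowels /u/ and /a/, so it voices to [b]. /fotpupaunpenborw/ → fotpubaunpenborw.
Rule 2 (stop-cluster a-epenthesis): /t/ and /p/ form a stop–stop cluster, so [a] is inserted between them. /fotpubaunpenborw/ → fotapubaunpenborw.
Rule 3 (intervocalic voicing): /t/ is a voiceless obstruent between vowels /o/ and /a/, so it voices to [d]. /p/ is a voiceless obstruent between vowels /a/ and /u/, so it voices to [b]. /fotapubaunpenborw/ → fodabubaunpenborw.
Rule 4 (nasal place assimilation): /n/ precedes the labial consonant /p/, so it assimilates in place to [m]. /n/ precedes the labial consonant /b/, so it assimilates in place to [m]. /fodabubaunpenborw/ → fodabubaumpemborw.
Rule 5 (final cluster simplification): /w/ is the second consonant of a word-final cluster /rw/, so it deletes. /fodabubaumpemborw/ → fodabubaumpembor.

fodabubaumpembor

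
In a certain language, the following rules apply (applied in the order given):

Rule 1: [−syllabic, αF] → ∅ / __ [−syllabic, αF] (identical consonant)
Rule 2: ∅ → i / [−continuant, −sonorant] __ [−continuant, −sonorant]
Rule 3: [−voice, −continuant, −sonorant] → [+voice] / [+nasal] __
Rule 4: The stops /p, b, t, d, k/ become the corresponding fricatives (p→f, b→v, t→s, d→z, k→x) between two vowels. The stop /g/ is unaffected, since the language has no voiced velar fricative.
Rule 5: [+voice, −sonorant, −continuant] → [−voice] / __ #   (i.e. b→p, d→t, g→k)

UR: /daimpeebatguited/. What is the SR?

daimbeevasiguiset

Rule 1 (degemination): no segment meets the environment; /daimpeebatguited/ is unchanged.
Rule 2 (stop-cluster i-epenthesis): /t/ and /g/ form a stop–stop cluster, so [i] is inserted between them. /daimpeebatguited/ → daimpeebatiguited.
Rule 3 (post-nasal voicing): /p/ is a voiceless stop immediately after the nasal /m/, so it voices to [b]. /daimpeebatiguited/ → daimbeebatiguited.
Rule 4 (intervocalic spirantization): /b/ is a stop between vowels /e/ and /a/, so it spirantizes to the fricative [v]. /t/ is a stop between vowels /a/ and /i/, so it spirantizes to the fricative [s]. /t/ is a stop between vowels /i/ and /e/, so it spirantizes to the fricative [s]. /daimbeebatiguited/ → daimbeevasiguised.
Rule 5 (final devoicing): /d/ is a voiced stop in word-final position, so it devoices to [t]. /daimbeevasiguised/ → daimbeevasiguiset.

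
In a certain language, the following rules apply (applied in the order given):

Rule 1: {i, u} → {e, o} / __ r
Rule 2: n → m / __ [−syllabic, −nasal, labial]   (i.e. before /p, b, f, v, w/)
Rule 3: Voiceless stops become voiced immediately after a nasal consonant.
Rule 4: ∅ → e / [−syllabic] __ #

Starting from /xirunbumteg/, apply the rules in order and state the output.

xerumbumdege

Rule 1 (pre-rhotic lowering): /i/ is a high vowel immediately before /r/, so it lowers to [e]. /xirunbumteg/ → xerunbumteg.
Rule 2 (nasal place assimilation): /n/ precedes the labial consonant /b/, so it assimilates in place to [m]. /xerunbumteg/ → xerumbumteg.
Rule 3 (post-nasal voicing): /t/ is a voiceless stop immediately after the nasal /m/, so it voices to [d]. /xerumbumteg/ → xerumbumdeg.
Rule 4 (final e-epenthesis): the form ends in the consonant /g/, so [e] is inserted word-finally. /xerumbumdeg/ → xerumbumdege.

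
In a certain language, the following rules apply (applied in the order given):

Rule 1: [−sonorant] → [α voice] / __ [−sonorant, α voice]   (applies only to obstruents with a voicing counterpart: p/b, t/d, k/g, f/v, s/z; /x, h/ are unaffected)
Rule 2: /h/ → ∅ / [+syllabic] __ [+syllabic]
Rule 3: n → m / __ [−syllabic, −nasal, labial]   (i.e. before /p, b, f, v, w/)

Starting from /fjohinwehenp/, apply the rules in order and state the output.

Rule 1 (regressive voicing assimilation): no segment meets the environment; /fjohinwehenp/ is unchanged.
Rule 2 (intervocalic h-deletion): /h/ occurs between vowels /o/ and /i/, so it deletes. /h/ occurs between vowels /e/ and /e/, so it deletes. /fjohinwehenp/ → fjoinweenp.
Rule 3 (nasal place assimilation): /n/ precedes the labial consonant /w/, so it assimilates in place to [m]. /n/ precedes the labial consonant /p/, so it assimilates in place to [m]. /fjoinweenp/ → fjoimweemp.

fjoimweemp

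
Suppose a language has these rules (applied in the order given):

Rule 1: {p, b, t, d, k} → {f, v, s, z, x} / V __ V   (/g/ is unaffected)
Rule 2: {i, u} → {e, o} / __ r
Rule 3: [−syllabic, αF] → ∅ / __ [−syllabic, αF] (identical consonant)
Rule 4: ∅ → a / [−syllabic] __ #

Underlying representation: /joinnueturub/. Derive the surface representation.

Rule 1 (intervocalic spirantization): /t/ is a stop between vowels /e/ and /u/, so it spirantizes to the fricative [s]. /joinnueturub/ → joinnuesurub.
Rule 2 (pre-rhotic lowering): /u/ is a high vowel immediately before /r/, so it lowers to [o]. /joinnuesurub/ → joinnuesorub.
Rule 3 (degemination): /nn/ is a geminate; the first /n/ deletes. /joinnuesorub/ → joinuesorub.
Rule 4 (final a-epenthesis): the form ends in the consonant /b/, so [a] is inserted word-finally. /joinuesorub/ → joinuesoruba.

joinuesoruba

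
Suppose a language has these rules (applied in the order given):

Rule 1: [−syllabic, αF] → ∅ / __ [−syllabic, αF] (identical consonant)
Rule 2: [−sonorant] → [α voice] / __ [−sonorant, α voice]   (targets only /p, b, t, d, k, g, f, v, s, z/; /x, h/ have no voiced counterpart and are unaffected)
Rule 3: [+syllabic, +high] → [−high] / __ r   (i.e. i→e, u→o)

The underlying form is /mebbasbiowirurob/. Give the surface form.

Rule 1 (degemination): /bb/ is a geminate; the first /b/ deletes. /mebbasbiowirurob/ → mebasbiowirurob.
Rule 2 (regressive voicing assimilation): /s/ precedes the voiced obstruent /b/, so it voices to [z] by assimilation. /mebasbiowirurob/ → mebazbiowirurob.
Rule 3 (pre-rhotic lowering): /i/ is a high vowel immediately before /r/, so it lowers to [e]. /u/ is a high vowel immediately before /r/, so it lowers to [o]. /mebazbiowirurob/ → mebazbiowerorob.

mebazbiowerorob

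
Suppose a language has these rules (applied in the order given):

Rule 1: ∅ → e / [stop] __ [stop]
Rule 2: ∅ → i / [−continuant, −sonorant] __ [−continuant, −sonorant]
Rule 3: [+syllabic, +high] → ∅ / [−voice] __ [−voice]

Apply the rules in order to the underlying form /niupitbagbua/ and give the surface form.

niuptebagebua

Rule 1 (stop-cluster e-epenthesis): /t/ and /b/ form a stop–stop cluster, so [e] is inserted between them. /g/ and /b/ form a stop–stop cluster, so [e] is inserted between them. /niupitbagbua/ → niupitebagebua.
Rule 2 (stop-cluster i-epenthesis): no segment meets the environment; /niupitebagebua/ is unchanged.
Rule 3 (high vowel syncope): /i/ is a high vowel flanked by voiceless consonants /p/ and /t/, so it deletes. /niupitebagebua/ → niuptebagebua.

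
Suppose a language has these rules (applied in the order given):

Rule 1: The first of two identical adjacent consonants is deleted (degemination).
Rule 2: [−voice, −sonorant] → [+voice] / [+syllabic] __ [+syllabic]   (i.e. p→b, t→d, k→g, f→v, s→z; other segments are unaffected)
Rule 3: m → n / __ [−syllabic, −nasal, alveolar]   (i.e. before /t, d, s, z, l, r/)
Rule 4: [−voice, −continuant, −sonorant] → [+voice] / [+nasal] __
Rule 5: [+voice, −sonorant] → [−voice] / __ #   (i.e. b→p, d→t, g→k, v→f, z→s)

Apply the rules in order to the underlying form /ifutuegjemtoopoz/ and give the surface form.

Rule 1 (degemination): no segment meets the environment; /ifutuegjemtoopoz/ is unchanged.
Rule 2 (intervocalic voicing): /f/ is a voiceless obstruent between vowels /i/ and /u/, so it voices to [v]. /t/ is a voiceless obstruent between vowels /u/ and /u/, so it voices to [d]. /p/ is a voiceless obstruent between vowels /o/ and /o/, so it voices to [b]. /ifutuegjemtoopoz/ → ivuduegjemtooboz.
Rule 3 (nasal place assimilation): /m/ precedes the alveolar consonant /t/, so it assimilates in place to [n]. /ivuduegjemtooboz/ → ivuduegjentooboz.
Rule 4 (post-nasal voicing): /t/ is a voiceless stop immediately after the nasal /n/, so it voices to [d]. /ivuduegjentooboz/ → ivuduegjendooboz.
Rule 5 (final devoicing): /z/ is a voiced obstruent in word-final position, so it devoices to [s]. /ivuduegjendooboz/ → ivuduegjendoobos.

ivuduegjendoobos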